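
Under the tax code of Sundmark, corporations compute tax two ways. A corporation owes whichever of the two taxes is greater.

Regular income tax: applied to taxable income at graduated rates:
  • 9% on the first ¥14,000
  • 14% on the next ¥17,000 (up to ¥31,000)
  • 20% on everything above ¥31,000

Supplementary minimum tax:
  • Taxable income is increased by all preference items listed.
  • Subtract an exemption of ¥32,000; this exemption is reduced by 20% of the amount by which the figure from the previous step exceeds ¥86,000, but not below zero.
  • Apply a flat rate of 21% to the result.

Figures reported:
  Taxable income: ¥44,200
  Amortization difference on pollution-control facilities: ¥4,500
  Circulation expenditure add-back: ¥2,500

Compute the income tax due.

¥6,280

Supplementary minimum tax:
  Adjusted income: ¥44,200 + ¥4,500 + ¥2,500 = ¥51,200
  Exemption: ¥51,200 ≤ ¥86,000, so full ¥32,000 applies
  Base: ¥51,200 − ¥32,000 = ¥19,200
  ¥19,200 × 21% = ¥4,032

Regular income tax:
  ¥14,000 × 9% = ¥1,260
  ¥17,000 × 14% = ¥2,380
  ¥13,200 × 20% = ¥2,640
  → ¥6,280

¥6,280 > ¥4,032, so the regular income tax governs.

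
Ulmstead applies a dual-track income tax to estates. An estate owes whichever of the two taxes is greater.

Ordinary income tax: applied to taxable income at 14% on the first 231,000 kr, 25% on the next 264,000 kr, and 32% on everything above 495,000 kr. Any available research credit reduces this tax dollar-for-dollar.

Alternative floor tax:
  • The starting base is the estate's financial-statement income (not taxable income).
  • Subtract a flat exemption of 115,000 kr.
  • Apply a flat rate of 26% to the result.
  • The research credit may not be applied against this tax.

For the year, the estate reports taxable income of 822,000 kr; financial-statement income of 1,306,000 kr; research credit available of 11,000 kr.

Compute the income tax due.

309,660 kr

Ordinary income tax:
  231,000 kr × 14% = 32,340 kr
  264,000 kr × 25% = 66,000 kr
  327,000 kr × 32% = 104,640 kr
  → 202,980 kr
  Less research credit 11,000 kr → 191,980 kr

Alternative floor tax:
  Base (financial-statement income): 1,306,000 kr
  Less exemption 115,000 kr → base 1,191,000 kr
  1,191,000 kr × 26% = 309,660 kr

309,660 kr > 191,980 kr, so the alternative floor tax is the binding amount.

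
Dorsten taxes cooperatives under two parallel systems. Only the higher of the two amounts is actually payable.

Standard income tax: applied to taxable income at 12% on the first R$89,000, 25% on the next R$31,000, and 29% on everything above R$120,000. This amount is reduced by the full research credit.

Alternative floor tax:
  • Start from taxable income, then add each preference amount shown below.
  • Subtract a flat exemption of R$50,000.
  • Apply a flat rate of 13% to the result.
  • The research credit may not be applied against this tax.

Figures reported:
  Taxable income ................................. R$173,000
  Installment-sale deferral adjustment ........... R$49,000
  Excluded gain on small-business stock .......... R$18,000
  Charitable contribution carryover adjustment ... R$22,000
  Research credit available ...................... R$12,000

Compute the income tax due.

Alternative floor tax:
  Adjusted income: R$173,000 + R$49,000 + R$18,000 + R$22,000 = R$262,000
  Less exemption R$50,000 → base R$212,000
  R$212,000 × 13% = R$27,560

Standard income tax:
  R$89,000 × 12% = R$10,680
  R$31,000 × 25% = R$7,750
  R$53,000 × 29% = R$15,370
  → R$33,800
  Less research credit R$12,000 → R$21,800

R$27,560 > R$21,800, so the alternative floor tax is the binding amount.

R$27,560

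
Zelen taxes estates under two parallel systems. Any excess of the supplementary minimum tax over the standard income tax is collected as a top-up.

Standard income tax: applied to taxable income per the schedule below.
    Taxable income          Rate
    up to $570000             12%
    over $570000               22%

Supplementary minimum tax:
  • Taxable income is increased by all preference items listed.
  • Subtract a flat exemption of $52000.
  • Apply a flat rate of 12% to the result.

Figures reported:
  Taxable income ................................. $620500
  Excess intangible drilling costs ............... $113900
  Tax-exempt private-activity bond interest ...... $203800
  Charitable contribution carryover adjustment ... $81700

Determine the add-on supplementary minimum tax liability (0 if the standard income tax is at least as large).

$36638

Standard income tax:
  $570000 × 12% = $68400
  $50500 × 22% = $11110
  → $79510

Supplementary minimum tax:
  Adjusted income: $620500 + $113900 + $203800 + $81700 = $1019900
  Less exemption $52000 → base $967900
  $967900 × 12% = $116148

Excess of supplementary minimum tax over standard income tax: $116148 − $79510 = $36638.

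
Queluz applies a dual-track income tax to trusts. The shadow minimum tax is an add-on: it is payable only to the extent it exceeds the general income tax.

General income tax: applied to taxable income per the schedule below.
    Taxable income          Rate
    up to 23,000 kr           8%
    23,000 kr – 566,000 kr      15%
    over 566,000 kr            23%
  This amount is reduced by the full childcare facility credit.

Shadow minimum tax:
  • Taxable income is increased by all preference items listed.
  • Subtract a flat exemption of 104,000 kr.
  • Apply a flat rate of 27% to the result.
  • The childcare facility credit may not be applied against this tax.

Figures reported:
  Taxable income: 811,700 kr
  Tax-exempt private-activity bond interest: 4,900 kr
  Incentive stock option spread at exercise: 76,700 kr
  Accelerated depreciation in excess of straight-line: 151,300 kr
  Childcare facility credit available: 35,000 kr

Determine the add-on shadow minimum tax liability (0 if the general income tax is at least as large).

General income tax:
  23,000 kr × 8% = 1,840 kr
  543,000 kr × 15% = 81,450 kr
  245,700 kr × 23% = 56,511 kr
  → 139,801 kr
  Less childcare facility credit 35,000 kr → 104,801 kr

Shadow minimum tax:
  Adjusted income: 811,700 kr + 4,900 kr + 76,700 kr + 151,300 kr = 1,044,600 kr
  Less exemption 104,000 kr → base 940,600 kr
  940,600 kr × 27% = 253,962 kr

Excess of shadow minimum tax over general income tax: 253,962 kr − 104,801 kr = 149,161 kr.

149,161 kr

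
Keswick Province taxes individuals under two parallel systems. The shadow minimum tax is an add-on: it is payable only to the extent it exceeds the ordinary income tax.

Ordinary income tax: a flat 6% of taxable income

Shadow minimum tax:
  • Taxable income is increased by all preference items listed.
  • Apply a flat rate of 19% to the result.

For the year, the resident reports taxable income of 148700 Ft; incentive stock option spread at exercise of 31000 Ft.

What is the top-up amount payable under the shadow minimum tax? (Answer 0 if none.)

25221 Ft

Shadow minimum tax:
  Adjusted income: 148700 Ft + 31000 Ft = 179700 Ft
  179700 Ft × 19% = 34143 Ft

Ordinary income tax:
  148700 Ft × 6% = 8922 Ft

Excess of shadow minimum tax over ordinary income tax: 34143 Ft − 8922 Ft = 25221 Ft.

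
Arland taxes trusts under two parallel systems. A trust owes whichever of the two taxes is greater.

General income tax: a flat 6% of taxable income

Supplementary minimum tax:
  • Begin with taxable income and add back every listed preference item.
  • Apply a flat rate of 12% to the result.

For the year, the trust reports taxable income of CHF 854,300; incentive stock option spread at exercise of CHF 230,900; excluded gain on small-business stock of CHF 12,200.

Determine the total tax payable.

General income tax:
  CHF 854,300 × 6% = CHF 51,258

Supplementary minimum tax:
  Adjusted income: CHF 854,300 + CHF 230,900 + CHF 12,200 = CHF 1,097,400
  CHF 1,097,400 × 12% = CHF 131,688

CHF 131,688 > CHF 51,258, so the supplementary minimum tax is the binding amount.

CHF 131,688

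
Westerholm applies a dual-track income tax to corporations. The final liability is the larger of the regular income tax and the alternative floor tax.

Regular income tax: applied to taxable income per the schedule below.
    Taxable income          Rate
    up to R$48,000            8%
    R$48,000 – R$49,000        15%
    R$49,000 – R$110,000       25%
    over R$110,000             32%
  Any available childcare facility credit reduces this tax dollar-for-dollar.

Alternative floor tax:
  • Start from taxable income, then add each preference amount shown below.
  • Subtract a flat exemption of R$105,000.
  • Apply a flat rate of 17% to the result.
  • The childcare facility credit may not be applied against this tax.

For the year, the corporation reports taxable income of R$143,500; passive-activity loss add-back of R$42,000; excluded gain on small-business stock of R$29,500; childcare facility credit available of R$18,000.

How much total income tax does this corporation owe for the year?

R$18,700

Alternative floor tax:
  Adjusted income: R$143,500 + R$42,000 + R$29,500 = R$215,000
  Less exemption R$105,000 → base R$110,000
  R$110,000 × 17% = R$18,700

Regular income tax:
  R$48,000 × 8% = R$3,840
  R$1,000 × 15% = R$150
  R$61,000 × 25% = R$15,250
  R$33,500 × 32% = R$10,720
  → R$29,960
  Less childcare facility credit R$18,000 → R$11,960

R$18,700 > R$11,960, so the alternative floor tax is the binding amount.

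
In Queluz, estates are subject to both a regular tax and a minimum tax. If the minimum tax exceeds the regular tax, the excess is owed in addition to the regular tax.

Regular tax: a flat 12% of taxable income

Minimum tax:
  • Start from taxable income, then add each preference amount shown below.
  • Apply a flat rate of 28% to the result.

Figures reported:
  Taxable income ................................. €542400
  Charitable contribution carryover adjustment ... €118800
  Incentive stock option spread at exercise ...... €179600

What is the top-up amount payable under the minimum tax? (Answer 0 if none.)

Minimum tax:
  Adjusted income: €542400 + €118800 + €179600 = €840800
  €840800 × 28% = €235424

Regular tax:
  €542400 × 12% = €65088

Excess of minimum tax over regular tax: €235424 − €65088 = €170336.

€170336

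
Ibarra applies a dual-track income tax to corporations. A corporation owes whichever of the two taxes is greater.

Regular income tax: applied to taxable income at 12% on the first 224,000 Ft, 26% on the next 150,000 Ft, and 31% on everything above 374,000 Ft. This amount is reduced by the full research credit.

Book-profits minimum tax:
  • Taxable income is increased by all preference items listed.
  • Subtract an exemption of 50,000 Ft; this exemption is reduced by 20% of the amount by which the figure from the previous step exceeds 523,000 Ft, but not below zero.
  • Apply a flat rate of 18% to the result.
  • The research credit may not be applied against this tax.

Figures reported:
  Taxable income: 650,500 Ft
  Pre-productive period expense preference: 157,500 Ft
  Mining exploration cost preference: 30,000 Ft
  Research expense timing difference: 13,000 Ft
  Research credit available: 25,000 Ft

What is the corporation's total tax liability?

Book-profits minimum tax:
  Adjusted income: 650,500 Ft + 157,500 Ft + 30,000 Ft + 13,000 Ft = 851,000 Ft
  Exemption: 20% × (851,000 Ft − 523,000 Ft) = 65,600 Ft ≥ 50,000 Ft, so the exemption is fully phased out
  Base: 851,000 Ft − 0 Ft = 851,000 Ft
  851,000 Ft × 18% = 153,180 Ft

Regular income tax:
  224,000 Ft × 12% = 26,880 Ft
  150,000 Ft × 26% = 39,000 Ft
  276,500 Ft × 31% = 85,715 Ft
  → 151,595 Ft
  Less research credit 25,000 Ft → 126,595 Ft

153,180 Ft > 126,595 Ft, so the book-profits minimum tax is the binding amount.

153,180 Ft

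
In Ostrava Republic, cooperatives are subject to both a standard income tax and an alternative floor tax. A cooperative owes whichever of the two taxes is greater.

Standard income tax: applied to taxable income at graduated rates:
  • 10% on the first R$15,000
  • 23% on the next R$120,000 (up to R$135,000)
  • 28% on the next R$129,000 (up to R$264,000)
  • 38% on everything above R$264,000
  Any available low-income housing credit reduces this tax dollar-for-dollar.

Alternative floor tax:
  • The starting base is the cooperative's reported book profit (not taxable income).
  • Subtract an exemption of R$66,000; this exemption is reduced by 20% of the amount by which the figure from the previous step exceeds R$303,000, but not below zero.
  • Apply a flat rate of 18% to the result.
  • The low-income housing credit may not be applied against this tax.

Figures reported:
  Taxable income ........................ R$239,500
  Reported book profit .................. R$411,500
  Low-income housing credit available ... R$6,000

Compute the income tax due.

R$66,096

Alternative floor tax:
  Base (reported book profit): R$411,500
  Exemption: R$66,000 − 20% × (R$411,500 − R$303,000) = R$66,000 − R$21,700 = R$44,300
  Base: R$411,500 − R$44,300 = R$367,200
  R$367,200 × 18% = R$66,096

Standard income tax:
  R$15,000 × 10% = R$1,500
  R$120,000 × 23% = R$27,600
  R$104,500 × 28% = R$29,260
  → R$58,360
  Less low-income housing credit R$6,000 → R$52,360

R$66,096 > R$52,360, so the alternative floor tax is the binding amount.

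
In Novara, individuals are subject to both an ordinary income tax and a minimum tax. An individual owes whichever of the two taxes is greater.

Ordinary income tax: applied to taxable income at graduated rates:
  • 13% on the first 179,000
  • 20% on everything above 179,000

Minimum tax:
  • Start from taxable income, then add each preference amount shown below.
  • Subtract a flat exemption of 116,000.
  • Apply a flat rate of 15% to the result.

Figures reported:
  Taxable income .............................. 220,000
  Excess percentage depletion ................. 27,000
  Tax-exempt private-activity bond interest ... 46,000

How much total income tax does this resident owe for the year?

31,470

Ordinary income tax:
  179,000 × 13% = 23,270
  41,000 × 20% = 8,200
  → 31,470

Minimum tax:
  Adjusted income: 220,000 + 27,000 + 46,000 = 293,000
  Less exemption 116,000 → base 177,000
  177,000 × 15% = 26,550

31,470 > 26,550, so the ordinary income tax governs.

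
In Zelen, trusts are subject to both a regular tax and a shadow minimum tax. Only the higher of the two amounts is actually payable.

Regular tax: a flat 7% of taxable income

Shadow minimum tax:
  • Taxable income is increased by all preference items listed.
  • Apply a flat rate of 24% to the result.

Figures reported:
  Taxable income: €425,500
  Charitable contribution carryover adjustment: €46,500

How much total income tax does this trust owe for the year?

Shadow minimum tax:
  Adjusted income: €425,500 + €46,500 = €472,000
  €472,000 × 24% = €113,280

Regular tax:
  €425,500 × 7% = €29,785

€113,280 > €29,785, so the shadow minimum tax is the binding amount.

€113,280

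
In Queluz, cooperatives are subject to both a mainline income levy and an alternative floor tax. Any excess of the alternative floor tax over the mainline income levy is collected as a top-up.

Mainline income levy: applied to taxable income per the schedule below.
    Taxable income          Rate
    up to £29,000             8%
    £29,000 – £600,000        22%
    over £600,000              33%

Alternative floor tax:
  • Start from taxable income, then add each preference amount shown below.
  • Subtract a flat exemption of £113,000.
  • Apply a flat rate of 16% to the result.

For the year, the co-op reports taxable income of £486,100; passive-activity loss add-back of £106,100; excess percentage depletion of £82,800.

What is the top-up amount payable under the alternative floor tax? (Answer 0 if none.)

£0

Alternative floor tax:
  Adjusted income: £486,100 + £106,100 + £82,800 = £675,000
  Less exemption £113,000 → base £562,000
  £562,000 × 16% = £89,920

Mainline income levy:
  £29,000 × 8% = £2,320
  £457,100 × 22% = £100,562
  → £102,882

£89,920 ≤ £102,882, so no add-on is due.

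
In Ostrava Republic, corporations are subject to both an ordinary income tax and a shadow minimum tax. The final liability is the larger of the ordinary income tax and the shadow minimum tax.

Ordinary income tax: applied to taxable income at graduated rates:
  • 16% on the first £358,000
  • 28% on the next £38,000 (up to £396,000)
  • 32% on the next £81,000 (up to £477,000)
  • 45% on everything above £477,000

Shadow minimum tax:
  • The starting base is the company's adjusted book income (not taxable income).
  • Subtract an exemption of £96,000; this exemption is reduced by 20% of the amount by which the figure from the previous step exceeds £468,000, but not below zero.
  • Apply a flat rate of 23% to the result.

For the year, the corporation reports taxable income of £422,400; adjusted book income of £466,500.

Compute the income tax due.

Ordinary income tax:
  £358,000 × 16% = £57,280
  £38,000 × 28% = £10,640
  £26,400 × 32% = £8,448
  → £76,368

Shadow minimum tax:
  Base (adjusted book income): £466,500
  Exemption: £466,500 ≤ £468,000, so full £96,000 applies
  Base: £466,500 − £96,000 = £370,500
  £370,500 × 23% = £85,215

£85,215 > £76,368, so the shadow minimum tax is the binding amount.

£85,215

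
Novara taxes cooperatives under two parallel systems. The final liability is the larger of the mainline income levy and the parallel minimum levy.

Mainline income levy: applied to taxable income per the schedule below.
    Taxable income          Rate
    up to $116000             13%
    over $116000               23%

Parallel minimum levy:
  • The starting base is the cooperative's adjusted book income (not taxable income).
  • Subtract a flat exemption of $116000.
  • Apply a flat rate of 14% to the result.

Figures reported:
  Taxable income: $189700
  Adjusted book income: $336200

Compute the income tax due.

Mainline income levy:
  $116000 × 13% = $15080
  $73700 × 23% = $16951
  → $32031

Parallel minimum levy:
  Base (adjusted book income): $336200
  Less exemption $116000 → base $220200
  $220200 × 14% = $30828

$32031 > $30828, so the mainline income levy governs.

$32031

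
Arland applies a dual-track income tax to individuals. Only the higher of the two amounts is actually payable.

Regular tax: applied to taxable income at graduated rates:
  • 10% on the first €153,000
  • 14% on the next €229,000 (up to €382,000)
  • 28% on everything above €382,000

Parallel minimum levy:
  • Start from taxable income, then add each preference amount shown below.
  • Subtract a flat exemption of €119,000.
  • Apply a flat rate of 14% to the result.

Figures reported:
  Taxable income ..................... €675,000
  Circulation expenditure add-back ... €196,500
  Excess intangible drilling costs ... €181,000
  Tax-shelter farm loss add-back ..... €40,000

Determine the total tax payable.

€136,290

Parallel minimum levy:
  Adjusted income: €675,000 + €196,500 + €181,000 + €40,000 = €1,092,500
  Less exemption €119,000 → base €973,500
  €973,500 × 14% = €136,290

Regular tax:
  €153,000 × 10% = €15,300
  €229,000 × 14% = €32,060
  €293,000 × 28% = €82,040
  → €129,400

€136,290 > €129,400, so the parallel minimum levy is the binding amount.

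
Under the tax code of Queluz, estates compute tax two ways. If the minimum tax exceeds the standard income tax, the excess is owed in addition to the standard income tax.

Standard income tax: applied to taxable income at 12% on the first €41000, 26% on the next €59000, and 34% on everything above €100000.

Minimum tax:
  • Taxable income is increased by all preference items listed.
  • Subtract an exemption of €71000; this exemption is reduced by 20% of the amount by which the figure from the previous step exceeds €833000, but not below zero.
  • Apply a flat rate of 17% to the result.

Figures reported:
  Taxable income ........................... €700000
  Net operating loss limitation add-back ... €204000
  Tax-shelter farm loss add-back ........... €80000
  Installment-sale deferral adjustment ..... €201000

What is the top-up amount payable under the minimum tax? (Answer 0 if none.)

Standard income tax:
  €41000 × 12% = €4920
  €59000 × 26% = €15340
  €600000 × 34% = €204000
  → €224260

Minimum tax:
  Adjusted income: €700000 + €204000 + €80000 + €201000 = €1185000
  Exemption: €71000 − 20% × (€1185000 − €833000) = €71000 − €70400 = €600
  Base: €1185000 − €600 = €1184400
  €1184400 × 17% = €201348

€201348 ≤ €224260, so no add-on is due.

€0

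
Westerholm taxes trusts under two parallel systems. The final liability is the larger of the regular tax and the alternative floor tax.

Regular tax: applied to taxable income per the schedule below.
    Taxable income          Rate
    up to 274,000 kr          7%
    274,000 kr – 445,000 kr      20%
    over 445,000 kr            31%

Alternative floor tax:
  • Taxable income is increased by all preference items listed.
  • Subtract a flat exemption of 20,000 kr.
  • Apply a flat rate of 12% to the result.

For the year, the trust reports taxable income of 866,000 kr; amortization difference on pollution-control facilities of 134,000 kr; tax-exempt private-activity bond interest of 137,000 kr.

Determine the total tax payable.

183,890 kr

Alternative floor tax:
  Adjusted income: 866,000 kr + 134,000 kr + 137,000 kr = 1,137,000 kr
  Less exemption 20,000 kr → base 1,117,000 kr
  1,117,000 kr × 12% = 134,040 kr

Regular tax:
  274,000 kr × 7% = 19,180 kr
  171,000 kr × 20% = 34,200 kr
  421,000 kr × 31% = 130,510 kr
  → 183,890 kr

183,890 kr > 134,040 kr, so the regular tax governs.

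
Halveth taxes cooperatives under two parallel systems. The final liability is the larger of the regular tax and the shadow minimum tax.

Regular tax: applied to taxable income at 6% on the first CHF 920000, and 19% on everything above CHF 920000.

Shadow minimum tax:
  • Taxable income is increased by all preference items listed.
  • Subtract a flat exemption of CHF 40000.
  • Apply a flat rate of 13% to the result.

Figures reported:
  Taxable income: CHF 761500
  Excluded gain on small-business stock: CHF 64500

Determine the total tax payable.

CHF 102180

Shadow minimum tax:
  Adjusted income: CHF 761500 + CHF 64500 = CHF 826000
  Less exemption CHF 40000 → base CHF 786000
  CHF 786000 × 13% = CHF 102180

Regular tax:
  CHF 761500 × 6% = CHF 45690

CHF 102180 > CHF 45690, so the shadow minimum tax is the binding amount.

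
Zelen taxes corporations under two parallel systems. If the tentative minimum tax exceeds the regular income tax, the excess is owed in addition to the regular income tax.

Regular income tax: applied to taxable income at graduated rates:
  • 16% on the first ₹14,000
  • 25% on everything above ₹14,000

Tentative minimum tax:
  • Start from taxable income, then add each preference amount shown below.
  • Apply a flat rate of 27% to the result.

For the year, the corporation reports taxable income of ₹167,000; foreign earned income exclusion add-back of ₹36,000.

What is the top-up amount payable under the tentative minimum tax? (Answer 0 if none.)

₹14,320

Regular income tax:
  ₹14,000 × 16% = ₹2,240
  ₹153,000 × 25% = ₹38,250
  → ₹40,490

Tentative minimum tax:
  Adjusted income: ₹167,000 + ₹36,000 = ₹203,000
  ₹203,000 × 27% = ₹54,810

Excess of tentative minimum tax over regular income tax: ₹54,810 − ₹40,490 = ₹14,320.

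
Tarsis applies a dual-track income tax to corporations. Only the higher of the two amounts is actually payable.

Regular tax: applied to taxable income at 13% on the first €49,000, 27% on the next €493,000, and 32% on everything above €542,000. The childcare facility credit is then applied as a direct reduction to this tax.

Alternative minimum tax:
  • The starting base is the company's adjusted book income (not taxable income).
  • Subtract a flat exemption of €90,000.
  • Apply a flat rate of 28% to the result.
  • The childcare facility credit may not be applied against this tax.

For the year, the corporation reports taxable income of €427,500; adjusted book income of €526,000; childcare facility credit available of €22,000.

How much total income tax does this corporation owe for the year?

Regular tax:
  €49,000 × 13% = €6,370
  €378,500 × 27% = €102,195
  → €108,565
  Less childcare facility credit €22,000 → €86,565

Alternative minimum tax:
  Base (adjusted book income): €526,000
  Less exemption €90,000 → base €436,000
  €436,000 × 28% = €122,080

€122,080 > €86,565, so the alternative minimum tax is the binding amount.

€122,080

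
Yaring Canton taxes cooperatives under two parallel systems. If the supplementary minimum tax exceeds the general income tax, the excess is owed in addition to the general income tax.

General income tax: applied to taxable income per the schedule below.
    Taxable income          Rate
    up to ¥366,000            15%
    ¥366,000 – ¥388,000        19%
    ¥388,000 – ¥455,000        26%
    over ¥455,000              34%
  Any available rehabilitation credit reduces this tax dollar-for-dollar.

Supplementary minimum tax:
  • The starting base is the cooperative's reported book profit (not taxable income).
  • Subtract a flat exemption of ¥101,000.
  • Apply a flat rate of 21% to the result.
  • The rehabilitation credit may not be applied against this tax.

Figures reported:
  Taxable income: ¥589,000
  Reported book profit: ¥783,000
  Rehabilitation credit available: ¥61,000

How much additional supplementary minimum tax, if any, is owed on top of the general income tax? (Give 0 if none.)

Supplementary minimum tax:
  Base (reported book profit): ¥783,000
  Less exemption ¥101,000 → base ¥682,000
  ¥682,000 × 21% = ¥143,220

General income tax:
  ¥366,000 × 15% = ¥54,900
  ¥22,000 × 19% = ¥4,180
  ¥67,000 × 26% = ¥17,420
  ¥134,000 × 34% = ¥45,560
  → ¥122,060
  Less rehabilitation credit ¥61,000 → ¥61,060

Excess of supplementary minimum tax over general income tax: ¥143,220 − ¥61,060 = ¥82,160.

¥82,160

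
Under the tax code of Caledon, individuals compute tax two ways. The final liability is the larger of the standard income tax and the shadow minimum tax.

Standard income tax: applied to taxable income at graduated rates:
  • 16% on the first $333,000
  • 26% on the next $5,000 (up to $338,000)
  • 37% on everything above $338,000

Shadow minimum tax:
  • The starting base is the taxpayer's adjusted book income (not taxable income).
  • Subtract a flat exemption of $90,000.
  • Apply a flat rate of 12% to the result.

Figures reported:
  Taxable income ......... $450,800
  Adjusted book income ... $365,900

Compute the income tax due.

$96,316

Shadow minimum tax:
  Base (adjusted book income): $365,900
  Less exemption $90,000 → base $275,900
  $275,900 × 12% = $33,108

Standard income tax:
  $333,000 × 16% = $53,280
  $5,000 × 26% = $1,300
  $112,800 × 37% = $41,736
  → $96,316

$96,316 > $33,108, so the standard income tax governs.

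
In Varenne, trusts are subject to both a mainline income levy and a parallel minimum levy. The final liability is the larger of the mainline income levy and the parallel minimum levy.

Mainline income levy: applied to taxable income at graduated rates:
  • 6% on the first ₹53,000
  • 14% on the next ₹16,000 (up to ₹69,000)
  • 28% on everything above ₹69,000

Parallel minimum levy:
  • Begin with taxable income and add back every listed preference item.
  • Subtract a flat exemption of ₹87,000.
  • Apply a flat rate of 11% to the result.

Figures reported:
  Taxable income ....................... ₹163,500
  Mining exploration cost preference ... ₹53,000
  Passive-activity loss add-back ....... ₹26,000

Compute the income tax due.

Mainline income levy:
  ₹53,000 × 6% = ₹3,180
  ₹16,000 × 14% = ₹2,240
  ₹94,500 × 28% = ₹26,460
  → ₹31,880

Parallel minimum levy:
  Adjusted income: ₹163,500 + ₹53,000 + ₹26,000 = ₹242,500
  Less exemption ₹87,000 → base ₹155,500
  ₹155,500 × 11% = ₹17,105

₹31,880 > ₹17,105, so the mainline income levy governs.

₹31,880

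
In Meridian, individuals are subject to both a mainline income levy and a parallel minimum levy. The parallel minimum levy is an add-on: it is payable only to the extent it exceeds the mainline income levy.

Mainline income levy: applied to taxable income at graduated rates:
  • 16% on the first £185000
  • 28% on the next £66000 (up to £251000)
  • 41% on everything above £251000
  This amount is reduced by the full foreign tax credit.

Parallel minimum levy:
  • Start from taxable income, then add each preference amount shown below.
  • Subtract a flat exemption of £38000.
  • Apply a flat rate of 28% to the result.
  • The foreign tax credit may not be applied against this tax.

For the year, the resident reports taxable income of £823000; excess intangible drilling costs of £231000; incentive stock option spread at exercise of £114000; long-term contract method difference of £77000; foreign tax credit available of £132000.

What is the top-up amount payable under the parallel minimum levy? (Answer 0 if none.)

£187360

Parallel minimum levy:
  Adjusted income: £823000 + £231000 + £114000 + £77000 = £1245000
  Less exemption £38000 → base £1207000
  £1207000 × 28% = £337960

Mainline income levy:
  £185000 × 16% = £29600
  £66000 × 28% = £18480
  £572000 × 41% = £234520
  → £282600
  Less foreign tax credit £132000 → £150600

Excess of parallel minimum levy over mainline income levy: £337960 − £150600 = £187360.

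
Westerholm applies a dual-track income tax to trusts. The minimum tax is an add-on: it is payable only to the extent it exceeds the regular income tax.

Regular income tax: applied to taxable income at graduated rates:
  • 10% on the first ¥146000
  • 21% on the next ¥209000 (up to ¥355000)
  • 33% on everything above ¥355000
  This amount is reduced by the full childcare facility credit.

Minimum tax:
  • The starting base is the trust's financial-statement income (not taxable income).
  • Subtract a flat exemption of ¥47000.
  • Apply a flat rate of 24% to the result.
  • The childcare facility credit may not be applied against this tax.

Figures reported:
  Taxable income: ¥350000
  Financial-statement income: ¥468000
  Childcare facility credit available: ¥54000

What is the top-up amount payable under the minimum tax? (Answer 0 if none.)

¥97600

Regular income tax:
  ¥146000 × 10% = ¥14600
  ¥204000 × 21% = ¥42840
  → ¥57440
  Less childcare facility credit ¥54000 → ¥3440

Minimum tax:
  Base (financial-statement income): ¥468000
  Less exemption ¥47000 → base ¥421000
  ¥421000 × 24% = ¥101040

Excess of minimum tax over regular income tax: ¥101040 − ¥3440 = ¥97600.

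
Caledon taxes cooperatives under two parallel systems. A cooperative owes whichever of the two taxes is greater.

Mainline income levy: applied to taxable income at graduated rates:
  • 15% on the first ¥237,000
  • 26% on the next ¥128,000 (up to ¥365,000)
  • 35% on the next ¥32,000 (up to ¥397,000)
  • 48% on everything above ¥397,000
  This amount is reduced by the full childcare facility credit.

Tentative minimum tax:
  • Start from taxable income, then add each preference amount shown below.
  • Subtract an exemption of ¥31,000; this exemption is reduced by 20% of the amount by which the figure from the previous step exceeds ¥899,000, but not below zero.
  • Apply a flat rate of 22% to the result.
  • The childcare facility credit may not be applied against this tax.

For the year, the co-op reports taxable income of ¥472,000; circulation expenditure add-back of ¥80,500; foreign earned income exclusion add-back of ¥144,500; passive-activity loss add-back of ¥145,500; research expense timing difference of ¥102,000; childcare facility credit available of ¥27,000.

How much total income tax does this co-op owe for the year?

¥202,972

Tentative minimum tax:
  Adjusted income: ¥472,000 + ¥80,500 + ¥144,500 + ¥145,500 + ¥102,000 = ¥944,500
  Exemption: ¥31,000 − 20% × (¥944,500 − ¥899,000) = ¥31,000 − ¥9,100 = ¥21,900
  Base: ¥944,500 − ¥21,900 = ¥922,600
  ¥922,600 × 22% = ¥202,972

Mainline income levy:
  ¥237,000 × 15% = ¥35,550
  ¥128,000 × 26% = ¥33,280
  ¥32,000 × 35% = ¥11,200
  ¥75,000 × 48% = ¥36,000
  → ¥116,030
  Less childcare facility credit ¥27,000 → ¥89,030

¥202,972 > ¥89,030, so the tentative minimum tax is the binding amount.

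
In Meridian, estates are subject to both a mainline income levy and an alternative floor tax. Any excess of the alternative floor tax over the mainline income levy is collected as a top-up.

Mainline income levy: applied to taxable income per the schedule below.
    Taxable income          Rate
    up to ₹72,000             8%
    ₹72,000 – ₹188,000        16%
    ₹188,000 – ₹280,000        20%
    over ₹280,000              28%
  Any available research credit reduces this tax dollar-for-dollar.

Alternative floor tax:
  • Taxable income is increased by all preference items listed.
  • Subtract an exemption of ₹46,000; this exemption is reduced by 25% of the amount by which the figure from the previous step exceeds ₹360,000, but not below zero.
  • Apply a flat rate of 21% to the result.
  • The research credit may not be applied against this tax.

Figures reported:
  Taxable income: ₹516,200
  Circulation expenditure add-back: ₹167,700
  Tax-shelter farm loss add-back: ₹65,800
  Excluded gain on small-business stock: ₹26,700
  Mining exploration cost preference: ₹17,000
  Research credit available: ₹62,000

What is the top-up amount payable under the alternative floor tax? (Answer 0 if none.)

₹119,758

Mainline income levy:
  ₹72,000 × 8% = ₹5,760
  ₹116,000 × 16% = ₹18,560
  ₹92,000 × 20% = ₹18,400
  ₹236,200 × 28% = ₹66,136
  → ₹108,856
  Less research credit ₹62,000 → ₹46,856

Alternative floor tax:
  Adjusted income: ₹516,200 + ₹167,700 + ₹65,800 + ₹26,700 + ₹17,000 = ₹793,400
  Exemption: 25% × (₹793,400 − ₹360,000) = ₹108,350 ≥ ₹46,000, so the exemption is fully phased out
  Base: ₹793,400 − ₹0 = ₹793,400
  ₹793,400 × 21% = ₹166,614

Excess of alternative floor tax over mainline income levy: ₹166,614 − ₹46,856 = ₹119,758.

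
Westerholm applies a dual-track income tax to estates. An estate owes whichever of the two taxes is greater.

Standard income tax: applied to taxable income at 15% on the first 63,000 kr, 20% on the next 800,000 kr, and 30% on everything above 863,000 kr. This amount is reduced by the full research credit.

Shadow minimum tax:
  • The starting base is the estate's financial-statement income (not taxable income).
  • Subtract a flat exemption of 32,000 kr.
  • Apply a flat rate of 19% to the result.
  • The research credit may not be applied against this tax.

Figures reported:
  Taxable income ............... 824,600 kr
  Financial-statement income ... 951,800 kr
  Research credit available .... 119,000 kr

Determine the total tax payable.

Standard income tax:
  63,000 kr × 15% = 9,450 kr
  761,600 kr × 20% = 152,320 kr
  → 161,770 kr
  Less research credit 119,000 kr → 42,770 kr

Shadow minimum tax:
  Base (financial-statement income): 951,800 kr
  Less exemption 32,000 kr → base 919,800 kr
  919,800 kr × 19% = 174,762 kr

174,762 kr > 42,770 kr, so the shadow minimum tax is the binding amount.

174,762 kr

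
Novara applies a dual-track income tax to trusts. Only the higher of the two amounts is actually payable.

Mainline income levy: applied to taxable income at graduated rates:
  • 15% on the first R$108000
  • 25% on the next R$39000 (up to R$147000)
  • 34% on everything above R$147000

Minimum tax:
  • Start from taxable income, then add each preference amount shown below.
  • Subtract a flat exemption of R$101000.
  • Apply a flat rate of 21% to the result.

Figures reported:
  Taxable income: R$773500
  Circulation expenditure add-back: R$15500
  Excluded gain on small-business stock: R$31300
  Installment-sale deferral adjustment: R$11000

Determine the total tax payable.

R$238960

Mainline income levy:
  R$108000 × 15% = R$16200
  R$39000 × 25% = R$9750
  R$626500 × 34% = R$213010
  → R$238960

Minimum tax:
  Adjusted income: R$773500 + R$15500 + R$31300 + R$11000 = R$831300
  Less exemption R$101000 → base R$730300
  R$730300 × 21% = R$153363

R$238960 > R$153363, so the mainline income levy governs.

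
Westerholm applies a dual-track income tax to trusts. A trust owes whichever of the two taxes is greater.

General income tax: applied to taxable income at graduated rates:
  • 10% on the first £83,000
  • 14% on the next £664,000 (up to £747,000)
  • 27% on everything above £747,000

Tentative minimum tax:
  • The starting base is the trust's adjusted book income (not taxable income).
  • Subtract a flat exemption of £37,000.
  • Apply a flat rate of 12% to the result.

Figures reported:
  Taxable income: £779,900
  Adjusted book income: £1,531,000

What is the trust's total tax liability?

£179,280

General income tax:
  £83,000 × 10% = £8,300
  £664,000 × 14% = £92,960
  £32,900 × 27% = £8,883
  → £110,143

Tentative minimum tax:
  Base (adjusted book income): £1,531,000
  Less exemption £37,000 → base £1,494,000
  £1,494,000 × 12% = £179,280

£179,280 > £110,143, so the tentative minimum tax is the binding amount.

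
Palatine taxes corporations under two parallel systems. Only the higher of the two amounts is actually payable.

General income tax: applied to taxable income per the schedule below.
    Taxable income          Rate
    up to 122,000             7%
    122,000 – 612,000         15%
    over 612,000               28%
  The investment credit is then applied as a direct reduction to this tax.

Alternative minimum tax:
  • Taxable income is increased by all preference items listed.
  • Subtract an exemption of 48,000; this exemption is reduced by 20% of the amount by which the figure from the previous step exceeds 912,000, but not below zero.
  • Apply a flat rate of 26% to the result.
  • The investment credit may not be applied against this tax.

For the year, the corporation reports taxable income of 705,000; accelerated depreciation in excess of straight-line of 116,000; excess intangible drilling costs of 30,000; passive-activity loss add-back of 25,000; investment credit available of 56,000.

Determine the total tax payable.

215,280

General income tax:
  122,000 × 7% = 8,540
  490,000 × 15% = 73,500
  93,000 × 28% = 26,040
  → 108,080
  Less investment credit 56,000 → 52,080

Alternative minimum tax:
  Adjusted income: 705,000 + 116,000 + 30,000 + 25,000 = 876,000
  Exemption: 876,000 ≤ 912,000, so full 48,000 applies
  Base: 876,000 − 48,000 = 828,000
  828,000 × 26% = 215,280

215,280 > 52,080, so the alternative minimum tax is the binding amount.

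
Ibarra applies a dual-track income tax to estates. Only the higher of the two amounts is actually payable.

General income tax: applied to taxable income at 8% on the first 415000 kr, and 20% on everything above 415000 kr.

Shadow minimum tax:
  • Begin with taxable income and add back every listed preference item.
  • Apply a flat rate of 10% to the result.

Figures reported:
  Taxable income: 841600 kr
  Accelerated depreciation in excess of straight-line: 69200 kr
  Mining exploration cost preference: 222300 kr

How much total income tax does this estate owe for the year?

118520 kr

Shadow minimum tax:
  Adjusted income: 841600 kr + 69200 kr + 222300 kr = 1133100 kr
  1133100 kr × 10% = 113310 kr

General income tax:
  415000 kr × 8% = 33200 kr
  426600 kr × 20% = 85320 kr
  → 118520 kr

118520 kr > 113310 kr, so the general income tax governs.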